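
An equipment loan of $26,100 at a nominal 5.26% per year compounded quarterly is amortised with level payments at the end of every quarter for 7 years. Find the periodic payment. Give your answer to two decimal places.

$1,120.30

Periodic rate i = 0.0526/4 = 0.01315; n = 7 × 4 = 28 periods.
PMT = 26100 / ( [1 − (1+0.01315)^(−28)] / 0.01315 ) = 26100 / 23.297228 = 1,120.3049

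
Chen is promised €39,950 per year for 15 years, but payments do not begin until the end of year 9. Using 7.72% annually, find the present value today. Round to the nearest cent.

€191,890.57

Value one period before first payment (t=8): 39950 × [1 − (1+0.0772)^(−15)] / 0.0772 = 39950 × 8.707783 = 347,875.9304
Discount back 8 years: 347,875.9304 × (1+0.0772)^(−8) = 347,875.9304 × 0.551606 = 191,890.5656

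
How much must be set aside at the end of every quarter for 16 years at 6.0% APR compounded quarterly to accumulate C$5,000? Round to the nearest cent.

Periodic rate i = 0.06/4 = 0.015; n = 16 × 4 = 64 periods.
FV-annuity factor = 106.209628; PMT = 5000 / 106.209628 = 47.0767

C$47.08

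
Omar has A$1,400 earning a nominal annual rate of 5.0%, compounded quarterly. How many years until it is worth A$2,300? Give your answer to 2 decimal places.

Periodic rate i = 0.05/4 = 0.0125.
(1+i)^n = 2300/1400 = 1.64286, so n = ln 1.64286 / ln 1.0125 = 39.9627 quarters
= 39.9627/4 years

9.99 years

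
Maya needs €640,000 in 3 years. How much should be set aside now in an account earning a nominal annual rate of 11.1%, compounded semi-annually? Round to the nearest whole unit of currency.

€462,840

With 2 periods per year: i = 0.0555, n = 6.
Discount factor = (1+0.0555)^(−6) = 0.723187; PV = 640,000 × 0.723187 = 462,839.6411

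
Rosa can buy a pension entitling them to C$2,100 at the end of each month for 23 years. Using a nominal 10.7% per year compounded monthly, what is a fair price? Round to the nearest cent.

C$215,192.56

i = 0.107/12 = 0.00891667 per month; n = 23·12 = 276.
Annuity factor a(276|0.00891667) = 102.472646; PV = 2100 × 102.472646 = 215,192.5559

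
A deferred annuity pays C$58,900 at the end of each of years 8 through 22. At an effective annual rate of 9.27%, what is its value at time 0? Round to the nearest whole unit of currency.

C$251,241

Value one period before first payment (t=7): 58900 × [1 − (1+0.0927)^(−15)] / 0.0927 = 58900 × 7.933801 = 467,300.8755
PV₀ = 467,300.8755 / (1+0.0927)^7 = 467,300.8755 / 1.859973 = 251,240.6991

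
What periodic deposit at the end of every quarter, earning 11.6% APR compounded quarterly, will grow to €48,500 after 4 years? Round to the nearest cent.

i = 0.116/4 = 0.029 per quarter; n = 4·4 = 16.
PMT = 48500 / ( [(1+0.029)^16 − 1] / 0.029 ) = 48500 / 19.998609 = 2,425.1687

€2,425.17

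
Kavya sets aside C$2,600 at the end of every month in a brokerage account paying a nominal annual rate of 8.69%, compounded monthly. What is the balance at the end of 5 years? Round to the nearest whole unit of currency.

C$194,515

With 12 periods per year: i = 0.00724167, n = 60.
FV = 2600 × [(1+0.00724167)^60 − 1] / 0.00724167 = 2600 × 74.813569 = 194,515.2784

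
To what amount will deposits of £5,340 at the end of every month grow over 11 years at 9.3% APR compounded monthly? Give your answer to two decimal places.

i = 0.093/12 = 0.00775 per month; n = 11·12 = 132.
Accumulation factor s(132|0.00775) = 228.461776; FV = 5340 × 228.461776 = 1,219,985.8830

£1,219,985.88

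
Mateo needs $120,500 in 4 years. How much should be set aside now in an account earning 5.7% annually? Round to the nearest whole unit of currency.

$96,536

PV = 120,500 / (1 + 0.057)^4 = 120,500 / 1.248245 = 96,535.5105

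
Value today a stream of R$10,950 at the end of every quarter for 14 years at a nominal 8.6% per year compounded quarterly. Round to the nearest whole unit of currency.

With 4 periods per year: i = 0.0215, n = 56.
Annuity factor a(56|0.0215) = 32.379331; PV = 10950 × 32.379331 = 354,553.6699

R$354,554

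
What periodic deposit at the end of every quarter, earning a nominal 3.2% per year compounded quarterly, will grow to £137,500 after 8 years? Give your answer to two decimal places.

£3,787.39

With 4 periods per year: i = 0.008, n = 32.
PMT = 137500 / ( [(1+0.008)^32 − 1] / 0.008 ) = 137500 / 36.304707 = 3,787.3877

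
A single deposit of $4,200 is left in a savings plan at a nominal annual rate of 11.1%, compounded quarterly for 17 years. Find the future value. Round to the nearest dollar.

$27,015

With 4 periods per year: i = 0.02775, n = 68.
FV = 4,200 × (1 + 0.02775)^68 = 27,014.5851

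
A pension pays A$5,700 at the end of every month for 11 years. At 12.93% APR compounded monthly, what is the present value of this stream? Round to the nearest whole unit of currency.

A$400,455

With 12 periods per year: i = 0.010775, n = 132.
Annuity factor a(132|0.010775) = 70.255178; PV = 5700 × 70.255178 = 400,454.5154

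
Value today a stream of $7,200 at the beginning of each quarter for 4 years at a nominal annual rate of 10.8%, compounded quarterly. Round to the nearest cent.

$95,048.32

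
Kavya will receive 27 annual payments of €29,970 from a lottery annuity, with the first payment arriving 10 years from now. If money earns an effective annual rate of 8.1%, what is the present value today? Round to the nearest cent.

€161,145.00

Value one period before first payment (t=9): 29970 × [1 − (1+0.081)^(−27)] / 0.081 = 29970 × 10.838304 = 324,823.9779
Discount back 9 years: 324,823.9779 × (1+0.081)^(−9) = 324,823.9779 × 0.496099 = 161,145.0001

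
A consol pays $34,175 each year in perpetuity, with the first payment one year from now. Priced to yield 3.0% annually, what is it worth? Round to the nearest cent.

PV = PMT / i = 34175 / 0.03 = 1,139,166.6667

$1,139,166.67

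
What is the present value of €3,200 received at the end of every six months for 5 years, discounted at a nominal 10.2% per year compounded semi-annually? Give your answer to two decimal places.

With 2 periods per year: i = 0.051, n = 10.
Annuity factor a(10|0.051) = 7.684373; PV = 3200 × 7.684373 = 24,589.9940

€24,589.99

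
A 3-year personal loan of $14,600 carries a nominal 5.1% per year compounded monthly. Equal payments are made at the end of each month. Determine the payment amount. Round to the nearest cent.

Periodic rate i = 0.051/12 = 0.00425; n = 3 × 12 = 36 periods.
Annuity-PV factor = 33.315770; PMT = 14600 / 33.315770 = 438.2309

$438.23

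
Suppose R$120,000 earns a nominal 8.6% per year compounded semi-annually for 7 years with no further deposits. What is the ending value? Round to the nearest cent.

R$216,352.32

With 2 periods per year: i = 0.043, n = 14.
120,000 × (1+0.043)^14 = 120,000 × 1.802936 = 216,352.3237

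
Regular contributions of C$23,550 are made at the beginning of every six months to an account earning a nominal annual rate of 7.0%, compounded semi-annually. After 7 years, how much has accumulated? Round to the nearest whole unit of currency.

i = 0.07/2 = 0.035 per half-year; n = 7·2 = 14.
Accumulation factor s(14|0.035) × (1+i) = 18.295681; FV = 23550 × 18.295681 = 430,863.2847
Payments are at the start of each period, so multiply by (1+i).

C$430,863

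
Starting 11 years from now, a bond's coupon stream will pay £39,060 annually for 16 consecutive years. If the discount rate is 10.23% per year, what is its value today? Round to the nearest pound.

£113,821

PV at t=10 (ordinary 16-year annuity): 39060 × a(16|0.1023) = 39060 × 7.717730 = 301,454.5257
PV₀ = 301,454.5257 / (1+0.1023)^10 = 301,454.5257 / 2.648488 = 113,821.3505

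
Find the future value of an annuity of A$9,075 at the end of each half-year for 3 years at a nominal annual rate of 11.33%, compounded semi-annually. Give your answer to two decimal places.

A$62,769.27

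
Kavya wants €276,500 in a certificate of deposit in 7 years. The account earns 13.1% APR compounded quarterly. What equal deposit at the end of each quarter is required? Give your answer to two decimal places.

€6,179.98

Periodic rate i = 0.131/4 = 0.03275; n = 7 × 4 = 28 periods.
FV-annuity factor = 44.741279; PMT = 276500 / 44.741279 = 6,179.9754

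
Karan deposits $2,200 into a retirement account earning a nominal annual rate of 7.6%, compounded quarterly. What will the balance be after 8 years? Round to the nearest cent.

$4,017.88

Periodic rate i = 0.076/4 = 0.019; n = 8 × 4 = 32 periods.
FV = 2,200 × (1 + 0.019)^32 = 4,017.8764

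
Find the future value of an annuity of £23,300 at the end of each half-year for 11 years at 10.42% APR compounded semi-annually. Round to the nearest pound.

£919,796

With 2 periods per year: i = 0.0521, n = 22.
Accumulation factor s(22|0.0521) = 39.476229; FV = 23300 × 39.476229 = 919,796.1293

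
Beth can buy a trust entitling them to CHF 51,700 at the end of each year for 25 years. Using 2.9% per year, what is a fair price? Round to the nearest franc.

CHF 910,374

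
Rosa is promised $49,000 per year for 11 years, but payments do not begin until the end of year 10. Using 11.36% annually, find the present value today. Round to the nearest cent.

$113,632.04

Value one period before first payment (t=9): 49000 × [1 − (1+0.1136)^(−11)] / 0.1136 = 49000 × 6.107560 = 299,270.4227
PV₀ = 299,270.4227 / (1+0.1136)^9 = 299,270.4227 / 2.633680 = 113,632.0382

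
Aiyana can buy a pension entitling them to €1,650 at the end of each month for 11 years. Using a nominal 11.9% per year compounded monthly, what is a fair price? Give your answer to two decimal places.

€121,156.51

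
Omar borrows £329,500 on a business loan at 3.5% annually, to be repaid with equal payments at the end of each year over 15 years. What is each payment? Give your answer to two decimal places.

£28,608.86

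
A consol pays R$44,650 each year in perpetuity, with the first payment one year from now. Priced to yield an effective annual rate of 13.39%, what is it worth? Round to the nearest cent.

R$333,457.80

PV = PMT / i = 44650 / 0.1339 = 333,457.8043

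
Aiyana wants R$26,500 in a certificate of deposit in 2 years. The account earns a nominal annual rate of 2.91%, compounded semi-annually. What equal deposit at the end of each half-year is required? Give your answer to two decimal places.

Periodic rate i = 0.0291/2 = 0.01455; n = 2 × 2 = 4 periods.
FV-annuity factor = 4.088150; PMT = 26500 / 4.088150 = 6,482.1498

R$6,482.15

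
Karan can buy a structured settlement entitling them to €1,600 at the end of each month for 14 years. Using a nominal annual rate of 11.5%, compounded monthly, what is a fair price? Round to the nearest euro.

i = 0.115/12 = 0.00958333 per month; n = 14·12 = 168.
PV = 1600 × [1 − (1+0.00958333)^(−168)] / 0.00958333 = 1600 × 83.329485 = 133,327.1758

€133,327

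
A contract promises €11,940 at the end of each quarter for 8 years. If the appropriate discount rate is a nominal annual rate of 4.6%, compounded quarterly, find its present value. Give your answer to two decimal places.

Periodic rate i = 0.046/4 = 0.0115; n = 8 × 4 = 32 periods.
PV = 11940 × [1 − (1+0.0115)^(−32)] / 0.0115 = 11940 × 26.645905 = 318,152.1014

€318,152.10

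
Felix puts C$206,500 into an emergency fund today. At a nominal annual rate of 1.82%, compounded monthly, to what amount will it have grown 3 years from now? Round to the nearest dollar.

C$218,079

With 12 periods per year: i = 0.00151667, n = 36.
FV = 206,500 × (1 + 0.00151667)^36 = 218,079.3635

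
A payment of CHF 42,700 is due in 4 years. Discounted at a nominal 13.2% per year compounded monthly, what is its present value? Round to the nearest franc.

With 12 periods per year: i = 0.011, n = 48.
PV = 42,700 / (1 + 0.011)^48 = 42,700 / 1.690657 = 25,256.4558

CHF 25,256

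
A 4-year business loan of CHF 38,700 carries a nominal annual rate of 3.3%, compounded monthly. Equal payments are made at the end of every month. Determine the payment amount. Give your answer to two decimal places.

CHF 861.74

i = 0.033/12 = 0.00275 per month; n = 4·12 = 48.
Annuity-PV factor = 44.909173; PMT = 38700 / 44.909173 = 861.7393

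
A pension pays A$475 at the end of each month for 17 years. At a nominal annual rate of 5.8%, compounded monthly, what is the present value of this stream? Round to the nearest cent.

A$61,525.30

Periodic rate i = 0.058/12 = 0.00483333; n = 17 × 12 = 204 periods.
PV = 475 × [1 − (1+0.00483333)^(−204)] / 0.00483333 = 475 × 129.526939 = 61,525.2961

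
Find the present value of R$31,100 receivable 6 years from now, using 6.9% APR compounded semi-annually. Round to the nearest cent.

With 2 periods per year: i = 0.0345, n = 12.
PV = 31,100 / (1 + 0.0345)^12 = 31,100 / 1.502332 = 20,701.1489

R$20,701.15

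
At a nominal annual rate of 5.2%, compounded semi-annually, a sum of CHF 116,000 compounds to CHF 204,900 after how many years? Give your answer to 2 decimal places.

Periodic rate i = 0.052/2 = 0.026.
n = ln(204900/116000) / ln(1+0.026) = ln(1.76638) / 0.025668 = 22.1652 half-years
= 22.1652/2 years

11.08 years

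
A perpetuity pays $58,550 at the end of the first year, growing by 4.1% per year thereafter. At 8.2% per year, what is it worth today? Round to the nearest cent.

$1,428,048.78

PV = D₁/(r − g) = 58550/(0.082 − 0.041) = 1,428,048.7805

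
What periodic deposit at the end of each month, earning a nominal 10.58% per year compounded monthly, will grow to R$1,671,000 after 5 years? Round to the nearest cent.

R$21,249.92

i = 0.1058/12 = 0.00881667 per month; n = 5·12 = 60.
PMT = 1.671e+06 / ( [(1+0.00881667)^60 − 1] / 0.00881667 ) = 1.671e+06 / 78.635606 = 21,249.9156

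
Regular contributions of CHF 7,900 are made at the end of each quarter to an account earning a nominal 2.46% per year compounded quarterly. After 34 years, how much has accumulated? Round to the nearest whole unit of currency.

CHF 1,672,666

Periodic rate i = 0.0246/4 = 0.00615; n = 34 × 4 = 136 periods.
FV = 7900 × [(1+0.00615)^136 − 1] / 0.00615 = 7900 × 211.729872 = 1,672,665.9903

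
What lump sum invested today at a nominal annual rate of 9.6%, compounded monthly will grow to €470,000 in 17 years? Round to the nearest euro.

€92,502

i = 0.096/12 = 0.008 per month; n = 17·12 = 204.
PV = 470,000 / (1 + 0.008)^204 = 470,000 / 5.080992 = 92,501.6134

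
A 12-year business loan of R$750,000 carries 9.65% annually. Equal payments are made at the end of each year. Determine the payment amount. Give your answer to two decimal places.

R$108,192.28

Annuity-PV factor = 6.932102; PMT = 750000 / 6.932102 = 108,192.2848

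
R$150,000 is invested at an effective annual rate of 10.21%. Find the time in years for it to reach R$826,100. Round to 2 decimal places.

(1+i)^n = 826100/150000 = 5.50733, so n = ln 5.50733 / ln 1.1021 = 17.5491 years

17.55 years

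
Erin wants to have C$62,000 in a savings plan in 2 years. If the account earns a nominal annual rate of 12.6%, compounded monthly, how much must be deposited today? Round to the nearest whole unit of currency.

With 12 periods per year: i = 0.0105, n = 24.
Discount factor = (1+0.0105)^(−24) = 0.778267; PV = 62,000 × 0.778267 = 48,252.5269

C$48,253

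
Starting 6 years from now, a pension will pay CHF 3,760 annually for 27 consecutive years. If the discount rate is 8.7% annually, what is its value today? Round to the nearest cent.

PV at t=5 (ordinary 27-year annuity): 3760 × a(27|0.087) = 3760 × 10.285652 = 38,674.0499
PV₀ = 38,674.0499 / (1+0.087)^5 = 38,674.0499 / 1.517566 = 25,484.2545

CHF 25,484.25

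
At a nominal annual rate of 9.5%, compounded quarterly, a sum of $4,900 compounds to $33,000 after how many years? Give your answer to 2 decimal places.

20.31 years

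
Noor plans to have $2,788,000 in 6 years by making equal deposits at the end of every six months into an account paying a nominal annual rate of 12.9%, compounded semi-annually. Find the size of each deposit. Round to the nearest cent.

$160,971.09

Periodic rate i = 0.129/2 = 0.0645; n = 6 × 2 = 12 periods.
FV-annuity factor = 17.319880; PMT = 2.788e+06 / 17.319880 = 160,971.0925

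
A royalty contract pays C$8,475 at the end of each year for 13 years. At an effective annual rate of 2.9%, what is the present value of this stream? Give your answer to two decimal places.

C$90,710.39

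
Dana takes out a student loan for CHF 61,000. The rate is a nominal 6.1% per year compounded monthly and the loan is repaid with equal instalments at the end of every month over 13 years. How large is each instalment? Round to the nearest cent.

CHF 567.29

Periodic rate i = 0.061/12 = 0.00508333; n = 13 × 12 = 156 periods.
PMT = 61000 / ( [1 − (1+0.00508333)^(−156)] / 0.00508333 ) = 61000 / 107.528825 = 567.2897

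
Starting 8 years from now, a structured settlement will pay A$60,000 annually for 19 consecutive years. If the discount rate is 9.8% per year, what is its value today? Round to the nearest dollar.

A$264,347

PV at t=7 (ordinary 19-year annuity): 60000 × a(19|0.098) = 60000 × 8.476934 = 508,616.0399
PV₀ = 508,616.0399 / (1+0.098)^7 = 508,616.0399 / 1.924050 = 264,346.5649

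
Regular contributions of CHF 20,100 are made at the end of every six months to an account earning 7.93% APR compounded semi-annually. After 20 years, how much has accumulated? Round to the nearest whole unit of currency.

With 2 periods per year: i = 0.03965, n = 40.
FV = 20100 × [(1+0.03965)^40 − 1] / 0.03965 = 20100 × 94.244989 = 1,894,324.2873

CHF 1,894,324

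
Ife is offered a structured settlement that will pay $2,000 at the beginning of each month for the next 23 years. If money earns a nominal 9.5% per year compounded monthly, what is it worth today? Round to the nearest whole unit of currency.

$225,744

Periodic rate i = 0.095/12 = 0.00791667; n = 23 × 12 = 276 periods.
Annuity factor a(276|0.00791667) × (1+i) = 112.871862; PV = 2000 × 112.871862 = 225,743.7231
Payments are at the start of each period, so multiply by (1+i).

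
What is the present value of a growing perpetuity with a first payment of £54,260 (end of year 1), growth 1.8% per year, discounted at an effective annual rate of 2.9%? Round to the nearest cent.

£4,932,727.27

PV = D₁/(r − g) = 54260/(0.029 − 0.018) = 4,932,727.2727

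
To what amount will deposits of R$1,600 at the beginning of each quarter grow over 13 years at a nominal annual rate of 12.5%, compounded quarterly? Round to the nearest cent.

i = 0.125/4 = 0.03125 per quarter; n = 13·4 = 52.
FV = PMT · [(1+i)^n − 1] / i × (1+i) = 1600 · 130.470707 = 208,753.1312
(annuity-due: payments at period start, so ×(1+i).)

R$208,753.13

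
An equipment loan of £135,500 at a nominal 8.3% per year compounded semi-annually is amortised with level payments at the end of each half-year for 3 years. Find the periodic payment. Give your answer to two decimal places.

Periodic rate i = 0.083/2 = 0.0415; n = 3 × 2 = 6 periods.
PMT = 135500 / ( [1 − (1+0.0415)^(−6)] / 0.0415 ) = 135500 / 5.216635 = 25,974.5998

£25,974.60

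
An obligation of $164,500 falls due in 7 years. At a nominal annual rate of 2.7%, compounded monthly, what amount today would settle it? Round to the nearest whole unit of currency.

i = 0.027/12 = 0.00225 per month; n = 7·12 = 84.
PV = FV·(1+i)^(−n) = 164,500 × 0.827962 = 136,199.7934

$136,200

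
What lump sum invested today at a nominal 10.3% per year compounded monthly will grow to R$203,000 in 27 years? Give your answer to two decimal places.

Periodic rate i = 0.103/12 = 0.00858333; n = 27 × 12 = 324 periods.
Discount factor = (1+0.00858333)^(−324) = 0.062716; PV = 203,000 × 0.062716 = 12,731.4237

R$12,731.42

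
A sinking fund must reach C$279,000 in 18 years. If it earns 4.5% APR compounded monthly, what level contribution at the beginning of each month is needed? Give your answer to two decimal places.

C$837.55

i = 0.045/12 = 0.00375 per month; n = 18·12 = 216.
PMT = 279000 / ( [(1+0.00375)^216 − 1] / 0.00375 × (1+i) ) = 279000 / 333.112523 = 837.5548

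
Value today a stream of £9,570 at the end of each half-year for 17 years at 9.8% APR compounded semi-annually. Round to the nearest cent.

With 2 periods per year: i = 0.049, n = 34.
PV = 9570 × [1 − (1+0.049)^(−34)] / 0.049 = 9570 × 16.395457 = 156,904.5278

£156,904.53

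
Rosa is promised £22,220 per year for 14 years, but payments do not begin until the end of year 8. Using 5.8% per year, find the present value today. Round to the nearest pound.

Value one period before first payment (t=7): 22220 × [1 − (1+0.058)^(−14)] / 0.058 = 22220 × 9.411183 = 209,116.4829
PV₀ = 209,116.4829 / (1+0.058)^7 = 209,116.4829 / 1.483883 = 140,925.1780

£140,925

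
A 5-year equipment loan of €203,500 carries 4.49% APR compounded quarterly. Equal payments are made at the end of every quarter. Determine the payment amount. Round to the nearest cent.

i = 0.0449/4 = 0.011225 per quarter; n = 5·4 = 20.
Annuity-PV factor = 17.824911; PMT = 203500 / 17.824911 = 11,416.6066

€11,416.61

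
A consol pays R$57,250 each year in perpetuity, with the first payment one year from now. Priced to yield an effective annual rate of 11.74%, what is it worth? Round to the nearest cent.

PV = C/r = 57250/0.1174 = 487,649.0630

R$487,649.06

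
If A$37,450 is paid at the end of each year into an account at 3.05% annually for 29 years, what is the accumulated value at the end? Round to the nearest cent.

A$1,706,697.07

FV = PMT · [(1+i)^n − 1] / i = 37450 · 45.572685 = 1,706,697.0702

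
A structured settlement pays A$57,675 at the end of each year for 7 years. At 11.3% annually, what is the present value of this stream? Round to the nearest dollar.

A$269,162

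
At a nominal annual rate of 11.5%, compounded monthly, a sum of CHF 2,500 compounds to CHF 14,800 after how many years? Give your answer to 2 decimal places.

15.54 years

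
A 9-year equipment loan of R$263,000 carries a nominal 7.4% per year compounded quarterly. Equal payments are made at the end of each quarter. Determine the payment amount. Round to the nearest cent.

R$10,071.32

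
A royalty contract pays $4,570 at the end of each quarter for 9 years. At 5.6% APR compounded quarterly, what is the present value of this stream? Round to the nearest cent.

$128,539.51

Periodic rate i = 0.056/4 = 0.014; n = 9 × 4 = 36 periods.
PV = PMT · [1 − (1+i)^(−n)] / i = 4570 · 28.126808 = 128,539.5119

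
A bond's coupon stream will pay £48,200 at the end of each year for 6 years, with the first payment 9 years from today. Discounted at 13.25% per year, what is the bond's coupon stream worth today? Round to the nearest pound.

£70,716

PV at t=8 (ordinary 6-year annuity): 48200 × a(6|0.1325) = 48200 × 3.969874 = 191,347.9254
Discount back 8 years: 191,347.9254 × (1+0.1325)^(−8) = 191,347.9254 × 0.369568 = 70,716.0627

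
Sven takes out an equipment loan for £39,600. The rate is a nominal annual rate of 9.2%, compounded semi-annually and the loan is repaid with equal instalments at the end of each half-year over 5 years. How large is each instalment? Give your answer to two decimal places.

£5,029.24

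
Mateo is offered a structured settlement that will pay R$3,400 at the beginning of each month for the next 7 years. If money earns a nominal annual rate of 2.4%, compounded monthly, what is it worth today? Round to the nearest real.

R$263,183

With 12 periods per year: i = 0.002, n = 84.
PV = 3400 × [1 − (1+0.002)^(−84)] / 0.002 × (1+i) = 3400 × 77.406666 = 263,182.6639
(Beginning-of-period payments → annuity-due factor ×(1+i).)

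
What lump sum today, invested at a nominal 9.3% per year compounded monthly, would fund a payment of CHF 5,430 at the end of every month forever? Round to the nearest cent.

CHF 700,645.16

Periodic rate i = 0.093/12 = 0.00775.
PV = PMT / i = 5430 / 0.00775 = 700,645.1613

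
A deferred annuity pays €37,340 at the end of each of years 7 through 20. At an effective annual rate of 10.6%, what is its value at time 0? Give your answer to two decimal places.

Value one period before first payment (t=6): 37340 × [1 − (1+0.106)^(−14)] / 0.106 = 37340 × 7.131872 = 266,304.0987
PV₀ = 266,304.0987 / (1+0.106)^6 = 266,304.0987 / 1.830336 = 145,494.6717

€145,494.67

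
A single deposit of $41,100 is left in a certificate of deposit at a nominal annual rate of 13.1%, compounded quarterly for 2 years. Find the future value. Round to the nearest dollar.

i = 0.131/4 = 0.03275 per quarter; n = 2·4 = 8.
41,100 × (1+0.03275)^8 = 41,100 × 1.294082 = 53,186.7497

$53,187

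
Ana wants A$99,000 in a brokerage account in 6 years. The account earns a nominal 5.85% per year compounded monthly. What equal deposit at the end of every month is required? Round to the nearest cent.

A$1,151.09

i = 0.0585/12 = 0.004875 per month; n = 6·12 = 72.
FV-annuity factor = 86.005428; PMT = 99000 / 86.005428 = 1,151.0901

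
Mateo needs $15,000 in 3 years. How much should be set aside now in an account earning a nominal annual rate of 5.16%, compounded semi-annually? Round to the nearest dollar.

$12,874

i = 0.0516/2 = 0.0258 per half-year; n = 3·2 = 6.
PV = FV·(1+i)^(−n) = 15,000 × 0.858270 = 12,874.0470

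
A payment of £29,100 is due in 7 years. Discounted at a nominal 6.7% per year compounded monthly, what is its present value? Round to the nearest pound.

With 12 periods per year: i = 0.00558333, n = 84.
Discount factor = (1+0.00558333)^(−84) = 0.626444; PV = 29,100 × 0.626444 = 18,229.5265

£18,230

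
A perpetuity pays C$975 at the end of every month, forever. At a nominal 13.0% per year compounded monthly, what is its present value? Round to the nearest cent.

C$90,000.00

Periodic rate i = 0.13/12 = 0.0108333.
PV = C/r = 975/0.0108333 = 90,000.0000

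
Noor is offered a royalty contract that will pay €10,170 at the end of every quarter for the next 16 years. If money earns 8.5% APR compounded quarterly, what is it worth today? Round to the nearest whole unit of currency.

€353,991

Periodic rate i = 0.085/4 = 0.02125; n = 16 × 4 = 64 periods.
Annuity factor a(64|0.02125) = 34.807342; PV = 10170 × 34.807342 = 353,990.6666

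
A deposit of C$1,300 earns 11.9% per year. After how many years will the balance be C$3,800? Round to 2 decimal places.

(1+i)^n = 3800/1300 = 2.92308, so n = ln 2.92308 / ln 1.119 = 9.5400 years

9.54 years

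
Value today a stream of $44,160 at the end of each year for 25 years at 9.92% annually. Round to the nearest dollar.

$403,321

PV = 44160 × [1 − (1+0.0992)^(−25)] / 0.0992 = 44160 × 9.133165 = 403,320.5462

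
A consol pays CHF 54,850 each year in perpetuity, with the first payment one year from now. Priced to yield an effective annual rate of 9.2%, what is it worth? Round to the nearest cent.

CHF 596,195.65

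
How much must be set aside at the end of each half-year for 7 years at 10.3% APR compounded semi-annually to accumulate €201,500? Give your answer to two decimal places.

€10,174.77

Periodic rate i = 0.103/2 = 0.0515; n = 7 × 2 = 14 periods.
PMT = 201500 / ( [(1+0.0515)^14 − 1] / 0.0515 ) = 201500 / 19.803884 = 10,174.7716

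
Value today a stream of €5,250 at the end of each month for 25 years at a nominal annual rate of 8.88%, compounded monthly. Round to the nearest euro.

€631,773

i = 0.0888/12 = 0.0074 per month; n = 25·12 = 300.
PV = 5250 × [1 − (1+0.0074)^(−300)] / 0.0074 = 5250 × 120.337772 = 631,773.3044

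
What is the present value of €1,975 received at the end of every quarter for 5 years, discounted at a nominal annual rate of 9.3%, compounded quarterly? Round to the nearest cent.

With 4 periods per year: i = 0.02325, n = 20.
Annuity factor a(20|0.02325) = 15.849989; PV = 1975 × 15.849989 = 31,303.7283

€31,303.73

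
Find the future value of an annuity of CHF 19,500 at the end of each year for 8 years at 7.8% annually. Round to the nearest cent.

FV = PMT · [(1+i)^n − 1] / i = 19500 · 10.560078 = 205,921.5238

CHF 205,921.52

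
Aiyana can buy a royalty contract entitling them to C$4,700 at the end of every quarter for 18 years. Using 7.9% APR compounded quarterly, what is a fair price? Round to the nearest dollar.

C$179,767

i = 0.079/4 = 0.01975 per quarter; n = 18·4 = 72.
PV = 4700 × [1 − (1+0.01975)^(−72)] / 0.01975 = 4700 × 38.248211 = 179,766.5933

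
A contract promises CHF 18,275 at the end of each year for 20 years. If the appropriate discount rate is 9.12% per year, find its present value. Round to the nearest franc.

CHF 165,407

Annuity factor a(20|0.0912) = 9.051018; PV = 18275 × 9.051018 = 165,407.3482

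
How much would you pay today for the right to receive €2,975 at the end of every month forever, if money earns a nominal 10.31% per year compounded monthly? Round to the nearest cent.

€346,265.76

Periodic rate i = 0.1031/12 = 0.00859167.
PV = C/r = 2975/0.00859167 = 346,265.7614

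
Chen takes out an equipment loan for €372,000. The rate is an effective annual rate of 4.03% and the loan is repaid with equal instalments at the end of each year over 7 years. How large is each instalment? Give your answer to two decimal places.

PMT = 372000 / ( [1 − (1+0.0403)^(−7)] / 0.0403 ) = 372000 / 5.995406 = 62,047.5063

€62,047.51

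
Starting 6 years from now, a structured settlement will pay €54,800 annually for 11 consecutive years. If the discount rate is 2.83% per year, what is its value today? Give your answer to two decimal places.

€445,189.44

PV at t=5 (ordinary 11-year annuity): 54800 × a(11|0.0283) = 54800 × 9.340357 = 511,851.5588
PV₀ = 511,851.5588 / (1+0.0283)^5 = 511,851.5588 / 1.149739 = 445,189.4370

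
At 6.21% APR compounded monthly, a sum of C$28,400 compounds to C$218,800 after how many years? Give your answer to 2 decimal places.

32.96 years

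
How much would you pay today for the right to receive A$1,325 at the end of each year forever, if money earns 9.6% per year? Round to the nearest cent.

A$13,802.08

PV = PMT / i = 1325 / 0.096 = 13,802.0833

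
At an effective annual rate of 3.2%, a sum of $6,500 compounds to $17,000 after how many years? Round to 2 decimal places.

30.52 years

n = ln(17000/6500) / ln(1+0.032) = ln(2.61538) / 0.031499 = 30.5223 years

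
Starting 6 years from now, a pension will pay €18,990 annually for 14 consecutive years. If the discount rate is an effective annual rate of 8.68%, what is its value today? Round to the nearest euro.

€99,302

PV at t=5 (ordinary 14-year annuity): 18990 × a(14|0.0868) = 18990 × 7.928331 = 150,559.0048
Discount back 5 years: 150,559.0048 × (1+0.0868)^(−5) = 150,559.0048 × 0.659556 = 99,302.1352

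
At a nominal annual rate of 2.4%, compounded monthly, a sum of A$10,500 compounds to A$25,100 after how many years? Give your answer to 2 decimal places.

36.35 years

Periodic rate i = 0.024/12 = 0.002.
n = ln(25100/10500) / ln(1+0.002) = ln(2.39048) / 0.001998 = 436.1819 months
= 436.1819/12 years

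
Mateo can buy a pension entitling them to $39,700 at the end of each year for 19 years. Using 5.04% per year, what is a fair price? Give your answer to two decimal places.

$478,227.08

PV = PMT · [1 − (1+i)^(−n)] / i = 39700 · 12.046022 = 478,227.0824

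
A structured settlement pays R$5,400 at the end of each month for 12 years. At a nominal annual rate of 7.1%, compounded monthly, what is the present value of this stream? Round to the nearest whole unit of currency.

R$522,385

With 12 periods per year: i = 0.00591667, n = 144.
PV = 5400 × [1 − (1+0.00591667)^(−144)] / 0.00591667 = 5400 × 96.738046 = 522,385.4496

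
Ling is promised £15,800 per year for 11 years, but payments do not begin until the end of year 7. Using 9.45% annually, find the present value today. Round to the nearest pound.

PV at t=6 (ordinary 11-year annuity): 15800 × a(11|0.0945) = 15800 × 6.662835 = 105,272.7865
Discount back 6 years: 105,272.7865 × (1+0.0945)^(−6) = 105,272.7865 × 0.581708 = 61,238.0740

£61,238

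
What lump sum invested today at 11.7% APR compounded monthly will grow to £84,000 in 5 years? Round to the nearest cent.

i = 0.117/12 = 0.00975 per month; n = 5·12 = 60.
PV = FV·(1+i)^(−n) = 84,000 × 0.558687 = 46,929.6781

£46,929.68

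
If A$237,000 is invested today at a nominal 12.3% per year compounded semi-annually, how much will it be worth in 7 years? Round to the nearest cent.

With 2 periods per year: i = 0.0615, n = 14.
FV = 237,000 × (1 + 0.0615)^14 = 546,548.0197

A$546,548.02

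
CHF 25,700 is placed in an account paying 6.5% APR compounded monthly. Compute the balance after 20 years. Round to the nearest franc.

Periodic rate i = 0.065/12 = 0.00541667; n = 20 × 12 = 240 periods.
FV = PV·(1+i)^n = 25,700 × 3.656447 = 93,970.6802

CHF 93,971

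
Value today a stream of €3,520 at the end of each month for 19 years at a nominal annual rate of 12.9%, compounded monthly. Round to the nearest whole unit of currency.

i = 0.129/12 = 0.01075 per month; n = 19·12 = 228.
PV = PMT · [1 − (1+i)^(−n)] / i = 3520 · 84.898384 = 298,842.3106

€298,842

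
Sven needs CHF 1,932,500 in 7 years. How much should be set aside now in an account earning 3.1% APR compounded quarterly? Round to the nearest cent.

CHF 1,556,829.00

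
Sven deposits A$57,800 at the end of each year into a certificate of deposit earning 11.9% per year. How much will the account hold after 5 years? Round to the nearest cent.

A$366,465.66

Accumulation factor s(5|0.119) = 6.340236; FV = 57800 × 6.340236 = 366,465.6598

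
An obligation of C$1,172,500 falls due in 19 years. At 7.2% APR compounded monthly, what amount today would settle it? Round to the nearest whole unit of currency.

C$299,760

Periodic rate i = 0.072/12 = 0.006; n = 19 × 12 = 228 periods.
PV = 1,172,500 / (1 + 0.006)^228 = 1,172,500 / 3.911466 = 299,759.7012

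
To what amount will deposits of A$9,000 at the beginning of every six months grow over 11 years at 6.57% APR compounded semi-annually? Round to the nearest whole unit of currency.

Periodic rate i = 0.0657/2 = 0.03285; n = 11 × 2 = 22 periods.
FV = 9000 × [(1+0.03285)^22 − 1] / 0.03285 × (1+i) = 9000 × 32.579454 = 293,215.0854
(Beginning-of-period payments → annuity-due factor ×(1+i).)

A$293,215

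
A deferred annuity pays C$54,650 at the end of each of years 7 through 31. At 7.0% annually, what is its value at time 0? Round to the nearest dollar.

PV at t=6 (ordinary 25-year annuity): 54650 × a(25|0.07) = 54650 × 11.653583 = 636,868.3207
PV₀ = 636,868.3207 / (1+0.07)^6 = 636,868.3207 / 1.500730 = 424,372.2531

C$424,372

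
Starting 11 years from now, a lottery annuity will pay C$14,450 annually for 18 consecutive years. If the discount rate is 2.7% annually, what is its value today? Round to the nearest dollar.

PV at t=10 (ordinary 18-year annuity): 14450 × a(18|0.027) = 14450 × 14.108927 = 203,873.9999
PV₀ = 203,873.9999 / (1+0.027)^10 = 203,873.9999 / 1.305282 = 156,191.5043

C$156,192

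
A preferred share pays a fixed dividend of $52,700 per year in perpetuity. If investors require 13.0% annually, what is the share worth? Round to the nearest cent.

PV = PMT / i = 52700 / 0.13 = 405,384.6154

$405,384.62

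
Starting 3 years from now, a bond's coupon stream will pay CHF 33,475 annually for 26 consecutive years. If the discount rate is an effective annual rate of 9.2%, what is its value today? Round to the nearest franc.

CHF 274,179

PV at t=2 (ordinary 26-year annuity): 33475 × a(26|0.092) = 33475 × 9.766951 = 326,948.6858
Discount back 2 years: 326,948.6858 × (1+0.092)^(−2) = 326,948.6858 × 0.838600 = 274,179.0828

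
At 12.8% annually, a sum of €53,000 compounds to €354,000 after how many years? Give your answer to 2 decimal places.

n = ln(354000/53000) / ln(1+0.128) = ln(6.67925) / 0.120446 = 15.7664 years

15.77 years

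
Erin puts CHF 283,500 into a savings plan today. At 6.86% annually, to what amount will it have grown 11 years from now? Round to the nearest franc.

283,500 × (1+0.0686)^11 = 283,500 × 2.074755 = 588,193.1081

CHF 588,193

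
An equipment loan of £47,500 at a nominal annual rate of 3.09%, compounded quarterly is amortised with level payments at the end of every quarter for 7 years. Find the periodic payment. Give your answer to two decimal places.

With 4 periods per year: i = 0.007725, n = 28.
PMT = 47500 / ( [1 − (1+0.007725)^(−28)] / 0.007725 ) = 47500 / 25.092116 = 1,893.0249

£1,893.02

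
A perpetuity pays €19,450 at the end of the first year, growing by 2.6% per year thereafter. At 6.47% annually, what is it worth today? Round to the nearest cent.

€502,583.98

PV = PMT / (i − g) = 19450 / (0.0647 − 0.026) = 19450 / 0.038700 = 502,583.9793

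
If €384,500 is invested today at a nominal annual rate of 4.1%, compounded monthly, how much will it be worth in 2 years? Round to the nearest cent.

With 12 periods per year: i = 0.00341667, n = 24.
384,500 × (1+0.00341667)^24 = 384,500 × 1.085304 = 417,299.4309

€417,299.43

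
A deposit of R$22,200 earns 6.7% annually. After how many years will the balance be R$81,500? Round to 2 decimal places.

20.05 years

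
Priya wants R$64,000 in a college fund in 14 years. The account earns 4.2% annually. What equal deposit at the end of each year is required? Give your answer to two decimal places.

FV-annuity factor = 18.544900; PMT = 64000 / 18.544900 = 3,451.0836

R$3,451.08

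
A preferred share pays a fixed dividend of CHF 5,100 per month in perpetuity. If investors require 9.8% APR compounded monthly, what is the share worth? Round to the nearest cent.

CHF 624,489.80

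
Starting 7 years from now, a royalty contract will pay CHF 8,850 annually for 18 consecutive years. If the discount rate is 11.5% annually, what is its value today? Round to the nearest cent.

Value one period before first payment (t=6): 8850 × [1 − (1+0.115)^(−18)] / 0.115 = 8850 × 7.470036 = 66,109.8170
Discount back 6 years: 66,109.8170 × (1+0.115)^(−6) = 66,109.8170 × 0.520416 = 34,404.6188

CHF 34,404.62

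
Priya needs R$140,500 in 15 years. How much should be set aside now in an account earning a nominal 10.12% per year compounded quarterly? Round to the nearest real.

With 4 periods per year: i = 0.0253, n = 60.
PV = 140,500 / (1 + 0.0253)^60 = 140,500 / 4.477725 = 31,377.5393

R$31,378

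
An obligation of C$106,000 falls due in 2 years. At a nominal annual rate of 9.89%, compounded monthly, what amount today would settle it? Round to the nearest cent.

i = 0.0989/12 = 0.00824167 per month; n = 2·12 = 24.
Discount factor = (1+0.00824167)^(−24) = 0.821199; PV = 106,000 × 0.821199 = 87,047.1342

C$87,047.13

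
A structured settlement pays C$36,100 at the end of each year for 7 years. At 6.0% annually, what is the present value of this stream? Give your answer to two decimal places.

PV = PMT · [1 − (1+i)^(−n)] / i = 36100 · 5.582381 = 201,523.9700

C$201,523.97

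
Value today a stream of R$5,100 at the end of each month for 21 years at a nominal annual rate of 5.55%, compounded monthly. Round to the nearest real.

R$757,992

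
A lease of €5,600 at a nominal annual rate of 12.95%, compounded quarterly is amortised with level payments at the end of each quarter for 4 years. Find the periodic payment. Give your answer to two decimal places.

Periodic rate i = 0.1295/4 = 0.032375; n = 4 × 4 = 16 periods.
PMT = 5600 / ( [1 − (1+0.032375)^(−16)] / 0.032375 ) = 5600 / 12.336039 = 453.9545

€453.95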